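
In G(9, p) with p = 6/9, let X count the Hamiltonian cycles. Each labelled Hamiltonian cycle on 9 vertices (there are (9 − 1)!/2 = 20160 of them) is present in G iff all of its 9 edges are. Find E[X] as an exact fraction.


K_9 has (9 − 1)!/2 = 20160 labelled Hamiltonian cycles.
For each such Hamiltonian cycle H, let X_H = 1 if all 9 edges of H are present in G. Then P[X_H = 1] = p^{9} = (2/3)^{9} = 512/19683.
By linearity of expectation: E[X] = Σ_H E[X_H] = 20160 · p^{9} = 20160 · 512/19683 = 1146880/2187.
Numerically: E[X] ≈ 524.4.

E[X] = 20160 · (2/3)^{9} = 1146880/2187 ≈ 524.4.


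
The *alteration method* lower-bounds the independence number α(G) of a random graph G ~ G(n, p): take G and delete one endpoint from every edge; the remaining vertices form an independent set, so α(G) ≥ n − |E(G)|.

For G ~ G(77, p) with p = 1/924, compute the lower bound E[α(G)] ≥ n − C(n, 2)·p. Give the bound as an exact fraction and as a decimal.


E[|E(G)|] = C(77, 2)·p = 2926 · (1/924) = 19/6.
E[α(G)] ≥ n − E[|E(G)|] = 77 − 19/6 = 443/6.
Numerically: ≈ 73.833333.
(This is only a lower bound; the true E[α(G)] may be larger.)

E[α(G)] ≥ 443/6 ≈ 73.833333.


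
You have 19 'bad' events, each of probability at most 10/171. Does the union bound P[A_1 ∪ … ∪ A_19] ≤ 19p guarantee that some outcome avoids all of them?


Union bound: P[∪_{i=1}^{19} A_i] ≤ Σ_i P[A_i] ≤ 19·p = 19·(10/171) = 10/9.
Numerically: 10/9 ≈ 1.111.
Is 10/9 < 1? NO.
Since the bound 10/9 is ≥ 1, the union bound is uninformative here; it does NOT by itself certify existence.

19·p = 10/9 ≈ 1.111; existence NOT certified by the union bound.


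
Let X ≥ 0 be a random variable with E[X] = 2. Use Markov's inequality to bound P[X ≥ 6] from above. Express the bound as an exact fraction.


μ = E[X] = 2, a = 6.
Markov: P[X ≥ 6] ≤ μ/a = (2)/6 = 1/3.
Numerically: ≈ 0.333.
(Since a = 6 > μ = 2.000, the bound 1/3 is < 1 and informative.)

P[X ≥ 6] ≤ 1/3 ≈ 0.333.


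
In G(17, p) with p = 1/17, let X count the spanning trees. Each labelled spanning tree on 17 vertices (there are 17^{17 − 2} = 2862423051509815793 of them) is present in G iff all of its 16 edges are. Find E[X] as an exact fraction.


K_17 has 17^{17 − 2} = 2862423051509815793 labelled spanning trees.
For each such spanning tree H, let X_H = 1 if all 16 edges of H are present in G. Then P[X_H = 1] = p^{16} = (1/17)^{16} = 1/48661191875666868481.
Summing the indicators: E[X] = Σ_H E[X_H] = 2862423051509815793 · p^{16} = 2862423051509815793 · 1/48661191875666868481 = 1/17.
Numerically: E[X] ≈ 0.05882.

E[X] = 2862423051509815793 · (1/17)^{16} = 1/17 ≈ 0.05882.


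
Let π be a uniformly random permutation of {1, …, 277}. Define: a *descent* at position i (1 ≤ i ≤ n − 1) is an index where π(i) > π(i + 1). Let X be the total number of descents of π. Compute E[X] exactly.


Write X = Σ X_I over i = 1, …, 276, with X_I the indicator of one descent.
There are 276 indicators.
For each fixed i, the pair (π(i), π(i+1)) is a uniformly random ordered pair of distinct values from {1, …, 277}; by symmetry P[π(i) > π(i+1)] = 1/2.
By linearity: E[X] = 276 · (1/2) = (277 − 1) · (1/2) = 138 ≈ 138.0000.

E[X] = 138 = 138.0000.


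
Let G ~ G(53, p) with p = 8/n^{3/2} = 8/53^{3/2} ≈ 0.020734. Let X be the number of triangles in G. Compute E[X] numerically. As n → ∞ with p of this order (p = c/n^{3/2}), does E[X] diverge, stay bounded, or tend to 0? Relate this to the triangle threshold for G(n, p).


Number of potential triangles: C(53, 3) = 23426.
Each occurs with probability p³ ≈ (0.020734)³ ≈ 8.9130953e-06.
By linearity: E[X] = C(53, 3)·p³ ≈ 23426 · 8.9130953e-06 ≈ 0.20880.
Since α = 3/2 > 1, p = c/n^{3/2} = o(1/n) is below the triangle threshold p ~ 1/n. Asymptotically E[X] ~ (c³/6)·n^{3(1−α)} = (8³/6)·n^{-1.5} → 0, so by Markov's inequality G has no triangles w.h.p.

E[X] ≈ 0.20880; in regime p = Θ(1/n^{3/2}) E[X] tends to 0 (below the triangle threshold p ~ 1/n).


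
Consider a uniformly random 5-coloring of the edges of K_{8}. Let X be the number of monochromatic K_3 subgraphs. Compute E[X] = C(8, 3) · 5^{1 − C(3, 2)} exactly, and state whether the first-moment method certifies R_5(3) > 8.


E[X] = C(8, 3) · 5^{1 − 3} = 56 · 5^{−2} = 56/25.
As a reduced fraction: E[X] = 56/25 ≈ 2.2400.
Is E[X] < 1? NO.
Since E[X] ≥ 1, the first-moment bound is inconclusive at n = 8; it does NOT by itself certify R_5(3) > 8.

E[X] = 56/25 ≈ 2.2400; E[X] ≥ 1; first-moment method inconclusive here.


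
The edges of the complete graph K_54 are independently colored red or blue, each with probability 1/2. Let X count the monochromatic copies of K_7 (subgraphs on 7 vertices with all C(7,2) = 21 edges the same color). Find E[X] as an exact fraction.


Let X = Σ_S X_S over the C(54, 7) = 177100560 subsets S of size 7, where X_S = 1 if the K_7 on S is monochromatic.
For a fixed S, the K_7 on S has C(7, 2) = 21 edges. P[all 21 edges red] = (1/2)^21, and likewise for blue, so P[monochromatic] = 2·(1/2)^21 = 2^{1 − 21} = 1/1048576.
Summing: E[X] = C(54, 7) · 2^{1 − 21} = 177100560 · 1/1048576 = 11068785/65536.
Numerically: E[X] ≈ 168.89626.

E[X] = C(54,7)·2^(1−C(7,2)) = 11068785/65536 ≈ 168.89626.


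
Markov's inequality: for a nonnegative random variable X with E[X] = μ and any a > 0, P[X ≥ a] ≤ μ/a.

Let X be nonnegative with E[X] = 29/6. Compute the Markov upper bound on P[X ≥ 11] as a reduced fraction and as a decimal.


μ = E[X] = 29/6, a = 11.
Markov: P[X ≥ 11] ≤ μ/a = (29/6)/11 = 29/66.
Numerically: ≈ 0.439394.
(Since a = 11 > μ = 4.833333, the bound 29/66 is < 1 and informative.)

P[X ≥ 11] ≤ 29/66 ≈ 0.439394.


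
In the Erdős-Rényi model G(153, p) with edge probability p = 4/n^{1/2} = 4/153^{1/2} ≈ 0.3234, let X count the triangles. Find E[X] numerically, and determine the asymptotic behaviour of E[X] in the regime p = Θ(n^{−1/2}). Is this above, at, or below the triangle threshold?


Number of potential triangles: C(153, 3) = 585276.
Each occurs with probability p³ ≈ (0.3234)³ ≈ 3.381760e-02.
By linearity: E[X] = C(153, 3)·p³ ≈ 585276 · 3.381760e-02 ≈ 19792.6317.
Since α = 1/2 < 1, p = c/n^{1/2} ≫ 1/n is above the triangle threshold p ~ 1/n. Asymptotically E[X] ~ (c³/6)·n^{3(1−α)} = (4³/6)·n^{1.5} → ∞; triangles are abundant w.h.p.

E[X] ≈ 19792.6317; in regime p = Θ(1/n^{1/2}) E[X] diverges (above the triangle threshold p ~ 1/n).


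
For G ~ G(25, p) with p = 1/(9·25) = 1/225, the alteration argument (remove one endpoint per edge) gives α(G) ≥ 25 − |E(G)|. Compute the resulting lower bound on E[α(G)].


E[|E(G)|] = C(25, 2)·p = 300 · (1/225) = 4/3.
E[α(G)] ≥ n − E[|E(G)|] = 25 − 4/3 = 71/3.
Numerically: ≈ 23.6667.
(This is only a lower bound; the true E[α(G)] may be larger.)

E[α(G)] ≥ 71/3 ≈ 23.6667.


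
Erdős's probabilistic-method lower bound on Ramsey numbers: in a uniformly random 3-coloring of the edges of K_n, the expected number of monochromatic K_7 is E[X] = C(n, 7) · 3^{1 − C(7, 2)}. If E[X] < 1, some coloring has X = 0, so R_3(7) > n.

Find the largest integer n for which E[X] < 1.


We need C(n, 7) · 3^{1 − 21} < 1, i.e. C(n, 7) < 3^{21 − 1} = 3486784401.
Check values of n near the boundary:
  n = 79: C(79, 7) = 2898753715; 2898753715 < 3486784401? YES
  n = 80: C(80, 7) = 3176716400; 3176716400 < 3486784401? YES
  n = 81: C(81, 7) = 3477216600; 3477216600 < 3486784401? YES
  n = 82: C(82, 7) = 3801756816; 3801756816 < 3486784401? NO
The largest n with C(n, 7) < 3486784401 is n = 81 (where E[X] = 42928600/43046721 ≈ 0.997256). Hence R_3(7) > 81, i.e. R_3(7) ≥ 82.

Largest n = 81; hence R_3(7) > 81.


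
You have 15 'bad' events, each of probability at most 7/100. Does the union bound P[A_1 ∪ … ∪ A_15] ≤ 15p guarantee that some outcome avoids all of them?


Union bound: P[∪_{i=1}^{15} A_i] ≤ Σ_i P[A_i] ≤ 15·p = 15·(7/100) = 21/20.
Numerically: 21/20 ≈ 1.05000.
Is 21/20 < 1? NO.
Since the bound 21/20 is ≥ 1, the union bound is uninformative here; it does NOT by itself certify existence.

15·p = 21/20 ≈ 1.05000; existence NOT certified by the union bound.


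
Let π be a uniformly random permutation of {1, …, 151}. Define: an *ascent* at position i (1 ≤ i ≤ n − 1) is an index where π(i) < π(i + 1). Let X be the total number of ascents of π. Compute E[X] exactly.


Write X = Σ X_I over i = 1, …, 150, with X_I the indicator of one ascent.
There are 150 indicators.
For each fixed i, the pair (π(i), π(i+1)) is a uniformly random ordered pair of distinct values from {1, …, 151}; by symmetry P[π(i) < π(i+1)] = 1/2.
By linearity: E[X] = 150 · (1/2) = (151 − 1) · (1/2) = 75 ≈ 75.000000.

E[X] = 75 = 75.000000.


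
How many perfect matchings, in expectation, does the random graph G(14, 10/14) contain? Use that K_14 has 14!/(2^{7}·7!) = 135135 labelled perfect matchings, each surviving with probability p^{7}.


K_14 has 14!/(2^{7}·7!) = 135135 labelled perfect matchings.
For each such perfect matching H, let X_H = 1 if all 7 edges of H are present in G. Then P[X_H = 1] = p^{7} = (5/7)^{7} = 78125/823543.
By linearity: E[X] = Σ_H E[X_H] = 135135 · p^{7} = 135135 · 78125/823543 = 1508203125/117649.
Numerically: E[X] ≈ 12819.5.

E[X] = 135135 · (5/7)^{7} = 1508203125/117649 ≈ 12819.5.


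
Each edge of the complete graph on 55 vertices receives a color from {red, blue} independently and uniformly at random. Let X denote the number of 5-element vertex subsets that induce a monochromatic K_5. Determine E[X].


Let X = Σ_S X_S over the C(55, 5) = 3478761 subsets S of size 5, where X_S = 1 if the K_5 on S is monochromatic.
For a fixed S, the K_5 on S has C(5, 2) = 10 edges. P[all 10 edges red] = (1/2)^10, and likewise for blue, so P[monochromatic] = 2·(1/2)^10 = 2^{1 − 10} = 1/512.
By linearity of expectation: E[X] = C(55, 5) · 2^{1 − 10} = 3478761 · 1/512 = 3478761/512.
Numerically: E[X] ≈ 6794.4551.

E[X] = C(55,5)·2^(1−C(5,2)) = 3478761/512 ≈ 6794.4551.


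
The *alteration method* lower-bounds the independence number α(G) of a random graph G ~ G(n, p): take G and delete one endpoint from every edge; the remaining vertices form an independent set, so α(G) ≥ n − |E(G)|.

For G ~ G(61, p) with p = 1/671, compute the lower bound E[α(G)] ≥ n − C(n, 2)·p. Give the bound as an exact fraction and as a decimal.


E[|E(G)|] = C(61, 2)·p = 1830 · (1/671) = 30/11.
E[α(G)] ≥ n − E[|E(G)|] = 61 − 30/11 = 641/11.
Numerically: ≈ 58.2727.
(This is only a lower bound; the true E[α(G)] may be larger.)

E[α(G)] ≥ 641/11 ≈ 58.2727.


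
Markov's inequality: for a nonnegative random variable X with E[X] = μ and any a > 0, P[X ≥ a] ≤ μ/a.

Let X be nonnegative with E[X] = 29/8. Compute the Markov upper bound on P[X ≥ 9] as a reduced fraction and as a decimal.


μ = E[X] = 29/8, a = 9.
Markov: P[X ≥ 9] ≤ μ/a = (29/8)/9 = 29/72.
Numerically: ≈ 0.402778.
(Since a = 9 > μ = 3.625000, the bound 29/72 is < 1 and informative.)

P[X ≥ 9] ≤ 29/72 ≈ 0.402778.


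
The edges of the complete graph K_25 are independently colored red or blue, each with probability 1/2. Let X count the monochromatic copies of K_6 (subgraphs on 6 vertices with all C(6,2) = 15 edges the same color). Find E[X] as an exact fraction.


Let X = Σ_S X_S over the C(25, 6) = 177100 subsets S of size 6, where X_S = 1 if the K_6 on S is monochromatic.
For a fixed S, the K_6 on S has C(6, 2) = 15 edges. P[all 15 edges red] = (1/2)^15, and likewise for blue, so P[monochromatic] = 2·(1/2)^15 = 2^{1 − 15} = 1/16384.
Summing: E[X] = C(25, 6) · 2^{1 − 15} = 177100 · 1/16384 = 44275/4096.
Numerically: E[X] ≈ 10.8093.

E[X] = C(25,6)·2^(1−C(6,2)) = 44275/4096 ≈ 10.8093.


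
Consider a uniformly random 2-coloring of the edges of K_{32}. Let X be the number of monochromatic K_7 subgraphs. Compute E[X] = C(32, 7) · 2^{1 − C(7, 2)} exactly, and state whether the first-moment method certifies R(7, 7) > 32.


E[X] = C(32, 7) · 2^{1 − 21} = 3365856 · 2^{−20} = 3365856/1048576.
As a reduced fraction: E[X] = 105183/32768 ≈ 3.2099.
Is E[X] < 1? NO.
Since E[X] ≥ 1, the first-moment bound is inconclusive at n = 32; it does NOT by itself certify R(7, 7) > 32.

E[X] = 105183/32768 ≈ 3.2099; E[X] ≥ 1; first-moment method inconclusive here.


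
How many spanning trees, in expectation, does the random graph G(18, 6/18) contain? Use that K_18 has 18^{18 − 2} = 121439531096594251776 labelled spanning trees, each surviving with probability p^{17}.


K_18 has 18^{18 − 2} = 121439531096594251776 labelled spanning trees.
For each such spanning tree H, let X_H = 1 if all 17 edges of H are present in G. Then P[X_H = 1] = p^{17} = (1/3)^{17} = 1/129140163.
By linearity: E[X] = Σ_H E[X_H] = 121439531096594251776 · p^{17} = 121439531096594251776 · 1/129140163 = 940369969152.
Numerically: E[X] ≈ 9.4037e+11.

E[X] = 121439531096594251776 · (1/3)^{17} = 940369969152 ≈ 9.4037e+11.


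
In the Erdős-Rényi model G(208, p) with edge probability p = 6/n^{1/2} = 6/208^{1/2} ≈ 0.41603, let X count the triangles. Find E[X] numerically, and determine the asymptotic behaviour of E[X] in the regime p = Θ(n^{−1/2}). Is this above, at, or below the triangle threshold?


Number of potential triangles: C(208, 3) = 1478256.
Each occurs with probability p³ ≈ (0.41603)³ ≈ 7.2004352e-02.
By linearity: E[X] = C(208, 3)·p³ ≈ 1478256 · 7.2004352e-02 ≈ 106440.86595.
Since α = 1/2 < 1, p = c/n^{1/2} ≫ 1/n is above the triangle threshold p ~ 1/n. Asymptotically E[X] ~ (c³/6)·n^{3(1−α)} = (6³/6)·n^{1.5} → ∞; triangles are abundant w.h.p.

E[X] ≈ 106440.86595; in regime p = Θ(1/n^{1/2}) E[X] diverges (above the triangle threshold p ~ 1/n).


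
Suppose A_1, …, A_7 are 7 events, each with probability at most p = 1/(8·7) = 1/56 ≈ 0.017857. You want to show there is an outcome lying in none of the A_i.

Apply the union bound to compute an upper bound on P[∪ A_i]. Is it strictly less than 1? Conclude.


Union bound: P[∪_{i=1}^{7} A_i] ≤ Σ_i P[A_i] ≤ 7·p = 7·(1/56) = 1/8.
Numerically: 1/8 ≈ 0.125000.
Is 1/8 < 1? YES.
Since P[∪ A_i] ≤ 1/8 < 1, the complement has P[∩ A_i^c] ≥ 1 − 1/8 = 7/8 > 0, so some outcome avoids every A_i.

7·p = 1/8 ≈ 0.125000; existence CERTIFIED by the union bound.


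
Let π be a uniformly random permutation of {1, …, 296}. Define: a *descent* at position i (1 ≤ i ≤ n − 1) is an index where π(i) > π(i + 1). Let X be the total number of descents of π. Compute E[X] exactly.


Write X = Σ X_I over i = 1, …, 295, with X_I the indicator of one descent.
There are 295 indicators.
For each fixed i, the pair (π(i), π(i+1)) is a uniformly random ordered pair of distinct values from {1, …, 296}; by symmetry P[π(i) > π(i+1)] = 1/2.
By linearity: E[X] = 295 · (1/2) = (296 − 1) · (1/2) = 295/2 ≈ 147.50000.

E[X] = 295/2 = 147.50000.


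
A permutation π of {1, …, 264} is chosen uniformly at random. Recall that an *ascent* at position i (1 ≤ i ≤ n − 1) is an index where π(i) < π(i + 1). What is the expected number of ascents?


Write X = Σ X_I over i = 1, …, 263, with X_I the indicator of one ascent.
There are 263 indicators.
For each fixed i, the pair (π(i), π(i+1)) is a uniformly random ordered pair of distinct values from {1, …, 264}; by symmetry P[π(i) < π(i+1)] = 1/2.
By linearity: E[X] = 263 · (1/2) = (264 − 1) · (1/2) = 263/2 ≈ 131.5000.

E[X] = 263/2 = 131.5000.


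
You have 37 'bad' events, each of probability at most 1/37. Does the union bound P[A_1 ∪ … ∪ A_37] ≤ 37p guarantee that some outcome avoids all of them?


Union bound: P[∪_{i=1}^{37} A_i] ≤ Σ_i P[A_i] ≤ 37·p = 37·(1/37) = 1.
Numerically: 1 ≈ 1.0000000.
Is 1 < 1? NO.
Since the bound 1 is ≥ 1, the union bound is uninformative here; it does NOT by itself certify existence.

37·p = 1 ≈ 1.0000000; existence NOT certified by the union bound.


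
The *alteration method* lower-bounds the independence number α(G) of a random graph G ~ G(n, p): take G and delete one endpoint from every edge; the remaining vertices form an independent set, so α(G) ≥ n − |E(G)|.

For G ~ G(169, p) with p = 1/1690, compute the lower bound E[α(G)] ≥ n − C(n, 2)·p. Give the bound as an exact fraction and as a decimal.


E[|E(G)|] = C(169, 2)·p = 14196 · (1/1690) = 42/5.
E[α(G)] ≥ n − E[|E(G)|] = 169 − 42/5 = 803/5.
Numerically: ≈ 160.600000.
(This is only a lower bound; the true E[α(G)] may be larger.)

E[α(G)] ≥ 803/5 ≈ 160.600000.


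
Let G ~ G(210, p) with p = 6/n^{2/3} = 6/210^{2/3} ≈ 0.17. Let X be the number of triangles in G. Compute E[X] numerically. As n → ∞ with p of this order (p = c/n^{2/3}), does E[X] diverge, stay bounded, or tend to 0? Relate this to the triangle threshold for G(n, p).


Number of potential triangles: C(210, 3) = 1521520.
Each occurs with probability p³ ≈ (0.17)³ ≈ 4.89796e-03.
By linearity: E[X] = C(210, 3)·p³ ≈ 1521520 · 4.89796e-03 ≈ 7452.343.
Since α = 2/3 < 1, p = c/n^{2/3} ≫ 1/n is above the triangle threshold p ~ 1/n. Asymptotically E[X] ~ (c³/6)·n^{3(1−α)} = (6³/6)·n^{1} → ∞; triangles are abundant w.h.p.

E[X] ≈ 7452.343; in regime p = Θ(1/n^{2/3}) E[X] diverges (above the triangle threshold p ~ 1/n).


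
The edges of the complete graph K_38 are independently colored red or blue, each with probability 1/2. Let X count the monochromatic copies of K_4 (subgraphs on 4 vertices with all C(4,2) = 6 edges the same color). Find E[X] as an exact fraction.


Let X = Σ_S X_S over the C(38, 4) = 73815 subsets S of size 4, where X_S = 1 if the K_4 on S is monochromatic.
For a fixed S, the K_4 on S has C(4, 2) = 6 edges. P[all 6 edges red] = (1/2)^6, and likewise for blue, so P[monochromatic] = 2·(1/2)^6 = 2^{1 − 6} = 1/32.
Summing: E[X] = C(38, 4) · 2^{1 − 6} = 73815 · 1/32 = 73815/32.
Numerically: E[X] ≈ 2306.71875.

E[X] = C(38,4)·2^(1−C(4,2)) = 73815/32 ≈ 2306.71875.


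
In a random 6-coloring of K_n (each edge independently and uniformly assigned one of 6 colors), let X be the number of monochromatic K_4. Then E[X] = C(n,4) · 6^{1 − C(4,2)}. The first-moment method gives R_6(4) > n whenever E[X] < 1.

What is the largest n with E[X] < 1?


We need C(n, 4) · 6^{1 − 6} < 1, i.e. C(n, 4) < 6^{6 − 1} = 7776.
Check values of n near the boundary:
  n = 19: C(19, 4) = 3876; 3876 < 7776? YES
  n = 20: C(20, 4) = 4845; 4845 < 7776? YES
  n = 21: C(21, 4) = 5985; 5985 < 7776? YES
  n = 22: C(22, 4) = 7315; 7315 < 7776? YES
  n = 23: C(23, 4) = 8855; 8855 < 7776? NO
  n = 24: C(24, 4) = 10626; 10626 < 7776? NO
  n = 25: C(25, 4) = 12650; 12650 < 7776? NO
The largest n with C(n, 4) < 7776 is n = 22 (where E[X] = 7315/7776 ≈ 0.9407). Hence R_6(4) > 22, i.e. R_6(4) ≥ 23.

Largest n = 22; hence R_6(4) > 22.


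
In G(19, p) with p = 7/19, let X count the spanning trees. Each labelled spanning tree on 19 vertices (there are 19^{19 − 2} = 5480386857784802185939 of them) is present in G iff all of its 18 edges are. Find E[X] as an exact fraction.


K_19 has 19^{19 − 2} = 5480386857784802185939 labelled spanning trees.
For each such spanning tree H, let X_H = 1 if all 18 edges of H are present in G. Then P[X_H = 1] = p^{18} = (7/19)^{18} = 1628413597910449/104127350297911241532841.
By linearity of expectation: E[X] = Σ_H E[X_H] = 5480386857784802185939 · p^{18} = 5480386857784802185939 · 1628413597910449/104127350297911241532841 = 1628413597910449/19.
Numerically: E[X] ≈ 8.571e+13.

E[X] = 5480386857784802185939 · (7/19)^{18} = 1628413597910449/19 ≈ 8.571e+13.


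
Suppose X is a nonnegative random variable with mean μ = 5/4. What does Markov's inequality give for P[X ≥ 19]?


μ = E[X] = 5/4, a = 19.
Markov: P[X ≥ 19] ≤ μ/a = (5/4)/19 = 5/76.
Numerically: ≈ 0.066.
(Since a = 19 > μ = 1.250, the bound 5/76 is < 1 and informative.)

P[X ≥ 19] ≤ 5/76 ≈ 0.066.


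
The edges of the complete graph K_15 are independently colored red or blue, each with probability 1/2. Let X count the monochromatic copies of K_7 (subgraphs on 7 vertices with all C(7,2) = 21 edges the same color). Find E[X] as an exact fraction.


Let X = Σ_S X_S over the C(15, 7) = 6435 subsets S of size 7, where X_S = 1 if the K_7 on S is monochromatic.
For a fixed S, the K_7 on S has C(7, 2) = 21 edges. P[all 21 edges red] = (1/2)^21, and likewise for blue, so P[monochromatic] = 2·(1/2)^21 = 2^{1 − 21} = 1/1048576.
By linearity: E[X] = C(15, 7) · 2^{1 − 21} = 6435 · 1/1048576 = 6435/1048576.
Numerically: E[X] ≈ 0.006.

E[X] = C(15,7)·2^(1−C(7,2)) = 6435/1048576 ≈ 0.006.


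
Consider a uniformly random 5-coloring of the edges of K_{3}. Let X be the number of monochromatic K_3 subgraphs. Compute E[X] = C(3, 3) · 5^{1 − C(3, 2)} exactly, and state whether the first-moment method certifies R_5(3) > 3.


E[X] = C(3, 3) · 5^{1 − 3} = 1 · 5^{−2} = 1/25.
As a reduced fraction: E[X] = 1/25 ≈ 0.040000.
Is E[X] < 1? YES.
Since E[X] < 1, there exists a 5-coloring of K_{3} with no monochromatic K_3; hence R_5(3) > 3.

E[X] = 1/25 ≈ 0.040000; E[X] < 1, so R_5(3) > 3.


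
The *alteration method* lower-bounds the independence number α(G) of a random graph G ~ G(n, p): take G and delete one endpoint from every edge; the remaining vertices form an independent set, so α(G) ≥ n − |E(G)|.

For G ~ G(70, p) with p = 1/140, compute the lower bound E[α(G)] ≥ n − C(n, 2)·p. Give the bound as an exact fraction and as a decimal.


E[|E(G)|] = C(70, 2)·p = 2415 · (1/140) = 69/4.
E[α(G)] ≥ n − E[|E(G)|] = 70 − 69/4 = 211/4.
Numerically: ≈ 52.7500.
(This is only a lower bound; the true E[α(G)] may be larger.)

E[α(G)] ≥ 211/4 ≈ 52.7500.


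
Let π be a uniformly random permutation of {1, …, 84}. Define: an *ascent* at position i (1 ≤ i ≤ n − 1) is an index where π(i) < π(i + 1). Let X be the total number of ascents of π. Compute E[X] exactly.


Write X = Σ X_I over i = 1, …, 83, with X_I the indicator of one ascent.
There are 83 indicators.
For each fixed i, the pair (π(i), π(i+1)) is a uniformly random ordered pair of distinct values from {1, …, 84}; by symmetry P[π(i) < π(i+1)] = 1/2.
By linearity: E[X] = 83 · (1/2) = (84 − 1) · (1/2) = 83/2 ≈ 41.500000.

E[X] = 83/2 = 41.500000.


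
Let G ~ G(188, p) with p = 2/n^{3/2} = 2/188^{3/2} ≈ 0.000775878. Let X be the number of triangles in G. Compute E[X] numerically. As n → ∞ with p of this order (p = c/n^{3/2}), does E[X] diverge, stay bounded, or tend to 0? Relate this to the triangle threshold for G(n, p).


Number of potential triangles: C(188, 3) = 1089836.
Each occurs with probability p³ ≈ (0.000775878)³ ≈ 4.67067518e-10.
By linearity: E[X] = C(188, 3)·p³ ≈ 1089836 · 4.67067518e-10 ≈ 0.000509.
Since α = 3/2 > 1, p = c/n^{3/2} = o(1/n) is below the triangle threshold p ~ 1/n. Asymptotically E[X] ~ (c³/6)·n^{3(1−α)} = (2³/6)·n^{-1.5} → 0, so by Markov's inequality G has no triangles w.h.p.

E[X] ≈ 0.000509; in regime p = Θ(1/n^{3/2}) E[X] tends to 0 (below the triangle threshold p ~ 1/n).


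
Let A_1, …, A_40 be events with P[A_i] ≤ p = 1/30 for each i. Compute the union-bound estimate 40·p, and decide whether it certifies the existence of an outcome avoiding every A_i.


Union bound: P[∪_{i=1}^{40} A_i] ≤ Σ_i P[A_i] ≤ 40·p = 40·(1/30) = 4/3.
Numerically: 4/3 ≈ 1.3333.
Is 4/3 < 1? NO.
Since the bound 4/3 is ≥ 1, the union bound is uninformative here; it does NOT by itself certify existence.

40·p = 4/3 ≈ 1.3333; existence NOT certified by the union bound.


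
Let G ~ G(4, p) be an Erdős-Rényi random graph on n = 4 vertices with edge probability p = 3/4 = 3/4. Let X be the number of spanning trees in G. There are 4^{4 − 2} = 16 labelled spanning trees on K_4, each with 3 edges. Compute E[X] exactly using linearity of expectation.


K_4 has 4^{4 − 2} = 16 labelled spanning trees.
For each such spanning tree H, let X_H = 1 if all 3 edges of H are present in G. Then P[X_H = 1] = p^{3} = (3/4)^{3} = 27/64.
By linearity: E[X] = Σ_H E[X_H] = 16 · p^{3} = 16 · 27/64 = 27/4.
Numerically: E[X] ≈ 6.75.

E[X] = 16 · (3/4)^{3} = 27/4 ≈ 6.75.


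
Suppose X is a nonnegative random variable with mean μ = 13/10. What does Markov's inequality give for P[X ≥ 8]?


μ = E[X] = 13/10, a = 8.
Markov: P[X ≥ 8] ≤ μ/a = (13/10)/8 = 13/80.
Numerically: ≈ 0.162500.
(Since a = 8 > μ = 1.300000, the bound 13/80 is < 1 and informative.)

P[X ≥ 8] ≤ 13/80 ≈ 0.162500.


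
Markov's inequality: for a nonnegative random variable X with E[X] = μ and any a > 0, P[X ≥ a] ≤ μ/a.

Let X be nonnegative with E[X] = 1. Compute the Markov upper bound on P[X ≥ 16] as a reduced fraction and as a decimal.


μ = E[X] = 1, a = 16.
Markov: P[X ≥ 16] ≤ μ/a = (1)/16 = 1/16.
Numerically: ≈ 0.06250.
(Since a = 16 > μ = 1.00000, the bound 1/16 is < 1 and informative.)

P[X ≥ 16] ≤ 1/16 ≈ 0.06250.


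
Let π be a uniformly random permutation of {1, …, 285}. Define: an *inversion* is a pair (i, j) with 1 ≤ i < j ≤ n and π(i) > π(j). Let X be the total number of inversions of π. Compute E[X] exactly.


Write X = Σ X_I over the C(285, 2) = 40470 pairs i < j, with X_I the indicator of one inversion.
There are 40470 indicators.
For each fixed pair i < j, the values π(i) and π(j) are two distinct elements of {1, …, 285} in uniformly random order; by symmetry P[π(i) > π(j)] = 1/2.
By linearity: E[X] = 40470 · (1/2) = C(285, 2) · (1/2) = 40470/2 = 20235 ≈ 20235.000000.

E[X] = 20235 = 20235.000000.


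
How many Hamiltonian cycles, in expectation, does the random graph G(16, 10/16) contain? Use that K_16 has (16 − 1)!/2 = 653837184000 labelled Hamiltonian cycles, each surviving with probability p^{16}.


K_16 has (16 − 1)!/2 = 653837184000 labelled Hamiltonian cycles.
For each such Hamiltonian cycle H, let X_H = 1 if all 16 edges of H are present in G. Then P[X_H = 1] = p^{16} = (5/8)^{16} = 152587890625/281474976710656.
Summing the indicators: E[X] = Σ_H E[X_H] = 653837184000 · p^{16} = 653837184000 · 152587890625/281474976710656 = 97429332733154296875/274877906944.
Numerically: E[X] ≈ 3.54446e+08.

E[X] = 653837184000 · (5/8)^{16} = 97429332733154296875/274877906944 ≈ 3.54446e+08.


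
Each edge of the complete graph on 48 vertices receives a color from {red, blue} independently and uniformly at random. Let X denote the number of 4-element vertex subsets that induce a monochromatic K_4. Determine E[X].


Let X = Σ_S X_S over the C(48, 4) = 194580 subsets S of size 4, where X_S = 1 if the K_4 on S is monochromatic.
For a fixed S, the K_4 on S has C(4, 2) = 6 edges. P[all 6 edges red] = (1/2)^6, and likewise for blue, so P[monochromatic] = 2·(1/2)^6 = 2^{1 − 6} = 1/32.
By linearity of expectation: E[X] = C(48, 4) · 2^{1 − 6} = 194580 · 1/32 = 48645/8.
Numerically: E[X] ≈ 6080.625000.

E[X] = C(48,4)·2^(1−C(4,2)) = 48645/8 ≈ 6080.625000.


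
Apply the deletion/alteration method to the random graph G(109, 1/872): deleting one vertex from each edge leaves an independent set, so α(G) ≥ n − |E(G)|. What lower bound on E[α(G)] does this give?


E[|E(G)|] = C(109, 2)·p = 5886 · (1/872) = 27/4.
E[α(G)] ≥ n − E[|E(G)|] = 109 − 27/4 = 409/4.
Numerically: ≈ 102.25000.
(This is only a lower bound; the true E[α(G)] may be larger.)

E[α(G)] ≥ 409/4 ≈ 102.25000.


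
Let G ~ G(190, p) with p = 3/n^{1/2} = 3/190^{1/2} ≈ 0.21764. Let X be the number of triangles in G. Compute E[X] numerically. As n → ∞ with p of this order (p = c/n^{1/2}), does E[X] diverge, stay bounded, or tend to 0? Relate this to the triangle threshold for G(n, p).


Number of potential triangles: C(190, 3) = 1125180.
Each occurs with probability p³ ≈ (0.21764)³ ≈ 1.0309399e-02.
By linearity: E[X] = C(190, 3)·p³ ≈ 1125180 · 1.0309399e-02 ≈ 11599.92995.
Since α = 1/2 < 1, p = c/n^{1/2} ≫ 1/n is above the triangle threshold p ~ 1/n. Asymptotically E[X] ~ (c³/6)·n^{3(1−α)} = (3³/6)·n^{1.5} → ∞; triangles are abundant w.h.p.

E[X] ≈ 11599.92995; in regime p = Θ(1/n^{1/2}) E[X] diverges (above the triangle threshold p ~ 1/n).


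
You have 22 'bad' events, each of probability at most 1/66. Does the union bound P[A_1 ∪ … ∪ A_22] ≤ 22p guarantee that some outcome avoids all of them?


Union bound: P[∪_{i=1}^{22} A_i] ≤ Σ_i P[A_i] ≤ 22·p = 22·(1/66) = 1/3.
Numerically: 1/3 ≈ 0.3333.
Is 1/3 < 1? YES.
Since P[∪ A_i] ≤ 1/3 < 1, the complement has P[∩ A_i^c] ≥ 1 − 1/3 = 2/3 > 0, so some outcome avoids every A_i.

22·p = 1/3 ≈ 0.3333; existence CERTIFIED by the union bound.


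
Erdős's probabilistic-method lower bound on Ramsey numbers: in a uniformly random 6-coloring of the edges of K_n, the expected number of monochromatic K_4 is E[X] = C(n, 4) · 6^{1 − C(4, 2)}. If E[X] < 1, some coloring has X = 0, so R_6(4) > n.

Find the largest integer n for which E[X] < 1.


We need C(n, 4) · 6^{1 − 6} < 1, i.e. C(n, 4) < 6^{6 − 1} = 7776.
Check values of n near the boundary:
  n = 20: C(20, 4) = 4845; 4845 < 7776? YES
  n = 21: C(21, 4) = 5985; 5985 < 7776? YES
  n = 22: C(22, 4) = 7315; 7315 < 7776? YES
  n = 23: C(23, 4) = 8855; 8855 < 7776? NO
  n = 24: C(24, 4) = 10626; 10626 < 7776? NO
The largest n with C(n, 4) < 7776 is n = 22 (where E[X] = 7315/7776 ≈ 0.94072). Hence R_6(4) > 22, i.e. R_6(4) ≥ 23.

Largest n = 22; hence R_6(4) > 22.


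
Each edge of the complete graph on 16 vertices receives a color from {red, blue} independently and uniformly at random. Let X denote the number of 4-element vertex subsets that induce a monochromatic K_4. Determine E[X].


Let X = Σ_S X_S over the C(16, 4) = 1820 subsets S of size 4, where X_S = 1 if the K_4 on S is monochromatic.
For a fixed S, the K_4 on S has C(4, 2) = 6 edges. P[all 6 edges red] = (1/2)^6, and likewise for blue, so P[monochromatic] = 2·(1/2)^6 = 2^{1 − 6} = 1/32.
Summing: E[X] = C(16, 4) · 2^{1 − 6} = 1820 · 1/32 = 455/8.
Numerically: E[X] ≈ 56.87500.

E[X] = C(16,4)·2^(1−C(4,2)) = 455/8 ≈ 56.87500.


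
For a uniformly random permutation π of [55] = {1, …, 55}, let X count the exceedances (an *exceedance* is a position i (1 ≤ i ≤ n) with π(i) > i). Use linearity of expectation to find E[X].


Write X = Σ_{i=1}^{55} X_i, where X_i = 1_{π(i) > i}.
For each fixed i, π(i) is uniform over {1, …, 55} (marginal of a uniform permutation), so P[π(i) > i] = (n − i)/n. Summing: Σ_{i=1}^{55} (n − i)/n = (0 + 1 + … + 54)/55 = 55(55 − 1)/(2·55) = (55 − 1)/2.
Hence E[X] = Σ_{i=1}^{55} (55 − i)/55 = 27 ≈ 27.00000.

E[X] = 27 = 27.00000.


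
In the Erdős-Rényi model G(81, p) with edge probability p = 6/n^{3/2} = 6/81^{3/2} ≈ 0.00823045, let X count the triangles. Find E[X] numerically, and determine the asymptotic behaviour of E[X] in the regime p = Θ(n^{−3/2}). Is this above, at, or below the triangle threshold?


Number of potential triangles: C(81, 3) = 85320.
Each occurs with probability p³ ≈ (0.00823045)³ ≈ 5.57533755e-07.
By linearity: E[X] = C(81, 3)·p³ ≈ 85320 · 5.57533755e-07 ≈ 0.047569.
Since α = 3/2 > 1, p = c/n^{3/2} = o(1/n) is below the triangle threshold p ~ 1/n. Asymptotically E[X] ~ (c³/6)·n^{3(1−α)} = (6³/6)·n^{-1.5} → 0, so by Markov's inequality G has no triangles w.h.p.

E[X] ≈ 0.047569; in regime p = Θ(1/n^{3/2}) E[X] tends to 0 (below the triangle threshold p ~ 1/n).


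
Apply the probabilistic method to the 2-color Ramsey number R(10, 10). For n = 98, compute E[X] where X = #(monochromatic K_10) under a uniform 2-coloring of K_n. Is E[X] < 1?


E[X] = C(98, 10) · 2^{1 − 45} = 14005614014756 · 2^{−44} = 14005614014756/17592186044416.
As a reduced fraction: E[X] = 3501403503689/4398046511104 ≈ 0.796.
Is E[X] < 1? YES.
Since E[X] < 1, there exists a 2-coloring of K_{98} with no monochromatic K_10; hence R(10, 10) > 98.

E[X] = 3501403503689/4398046511104 ≈ 0.796; E[X] < 1, so R(10, 10) > 98.


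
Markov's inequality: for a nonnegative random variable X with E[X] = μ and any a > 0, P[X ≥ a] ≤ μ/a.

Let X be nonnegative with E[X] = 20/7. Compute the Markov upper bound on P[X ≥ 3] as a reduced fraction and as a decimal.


μ = E[X] = 20/7, a = 3.
Markov: P[X ≥ 3] ≤ μ/a = (20/7)/3 = 20/21.
Numerically: ≈ 0.95238.
(Since a = 3 > μ = 2.85714, the bound 20/21 is < 1 and informative.)

P[X ≥ 3] ≤ 20/21 ≈ 0.95238.


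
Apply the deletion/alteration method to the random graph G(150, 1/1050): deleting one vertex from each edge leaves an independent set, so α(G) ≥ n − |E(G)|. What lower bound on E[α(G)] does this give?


E[|E(G)|] = C(150, 2)·p = 11175 · (1/1050) = 149/14.
E[α(G)] ≥ n − E[|E(G)|] = 150 − 149/14 = 1951/14.
Numerically: ≈ 139.357.
(This is only a lower bound; the true E[α(G)] may be larger.)

E[α(G)] ≥ 1951/14 ≈ 139.357.


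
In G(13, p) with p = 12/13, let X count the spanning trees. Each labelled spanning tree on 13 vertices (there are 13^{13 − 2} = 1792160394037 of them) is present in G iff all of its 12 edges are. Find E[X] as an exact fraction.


K_13 has 13^{13 − 2} = 1792160394037 labelled spanning trees.
For each such spanning tree H, let X_H = 1 if all 12 edges of H are present in G. Then P[X_H = 1] = p^{12} = (12/13)^{12} = 8916100448256/23298085122481.
By linearity: E[X] = Σ_H E[X_H] = 1792160394037 · p^{12} = 1792160394037 · 8916100448256/23298085122481 = 8916100448256/13.
Numerically: E[X] ≈ 6.859e+11.

E[X] = 1792160394037 · (12/13)^{12} = 8916100448256/13 ≈ 6.859e+11.


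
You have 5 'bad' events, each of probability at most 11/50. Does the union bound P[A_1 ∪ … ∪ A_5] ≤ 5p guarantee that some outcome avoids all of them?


Union bound: P[∪_{i=1}^{5} A_i] ≤ Σ_i P[A_i] ≤ 5·p = 5·(11/50) = 11/10.
Numerically: 11/10 ≈ 1.1000.
Is 11/10 < 1? NO.
Since the bound 11/10 is ≥ 1, the union bound is uninformative here; it does NOT by itself certify existence.

5·p = 11/10 ≈ 1.1000; existence NOT certified by the union bound.


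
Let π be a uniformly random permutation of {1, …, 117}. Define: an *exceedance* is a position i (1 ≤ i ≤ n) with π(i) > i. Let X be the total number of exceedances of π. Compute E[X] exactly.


Write X = Σ_{i=1}^{117} X_i, where X_i = 1_{π(i) > i}.
For each fixed i, π(i) is uniform over {1, …, 117} (marginal of a uniform permutation), so P[π(i) > i] = (n − i)/n. Summing: Σ_{i=1}^{117} (n − i)/n = (0 + 1 + … + 116)/117 = 117(117 − 1)/(2·117) = (117 − 1)/2.
Hence E[X] = Σ_{i=1}^{117} (117 − i)/117 = 58 ≈ 58.00000.

E[X] = 58 = 58.00000.


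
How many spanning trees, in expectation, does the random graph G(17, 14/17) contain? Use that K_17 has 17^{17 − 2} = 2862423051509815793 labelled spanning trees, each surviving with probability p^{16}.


K_17 has 17^{17 − 2} = 2862423051509815793 labelled spanning trees.
For each such spanning tree H, let X_H = 1 if all 16 edges of H are present in G. Then P[X_H = 1] = p^{16} = (14/17)^{16} = 2177953337809371136/48661191875666868481.
Summing the indicators: E[X] = Σ_H E[X_H] = 2862423051509815793 · p^{16} = 2862423051509815793 · 2177953337809371136/48661191875666868481 = 2177953337809371136/17.
Numerically: E[X] ≈ 1.281e+17.

E[X] = 2862423051509815793 · (14/17)^{16} = 2177953337809371136/17 ≈ 1.281e+17.


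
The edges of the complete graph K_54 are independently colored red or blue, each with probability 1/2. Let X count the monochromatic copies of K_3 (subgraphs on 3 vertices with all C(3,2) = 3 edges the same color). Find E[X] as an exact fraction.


Let X = Σ_S X_S over the C(54, 3) = 24804 subsets S of size 3, where X_S = 1 if the K_3 on S is monochromatic.
For a fixed S, the K_3 on S has C(3, 2) = 3 edges. P[all 3 edges red] = (1/2)^3, and likewise for blue, so P[monochromatic] = 2·(1/2)^3 = 2^{1 − 3} = 1/4.
By linearity: E[X] = C(54, 3) · 2^{1 − 3} = 24804 · 1/4 = 6201.
Numerically: E[X] ≈ 6201.0000.

E[X] = C(54,3)·2^(1−C(3,2)) = 6201 ≈ 6201.0000.


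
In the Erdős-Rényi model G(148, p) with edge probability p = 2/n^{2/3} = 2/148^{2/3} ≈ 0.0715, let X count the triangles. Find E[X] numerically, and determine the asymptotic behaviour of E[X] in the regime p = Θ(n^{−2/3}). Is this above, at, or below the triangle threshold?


Number of potential triangles: C(148, 3) = 529396.
Each occurs with probability p³ ≈ (0.0715)³ ≈ 3.65230e-04.
By linearity: E[X] = C(148, 3)·p³ ≈ 529396 · 3.65230e-04 ≈ 193.351.
Since α = 2/3 < 1, p = c/n^{2/3} ≫ 1/n is above the triangle threshold p ~ 1/n. Asymptotically E[X] ~ (c³/6)·n^{3(1−α)} = (2³/6)·n^{1} → ∞; triangles are abundant w.h.p.

E[X] ≈ 193.351; in regime p = Θ(1/n^{2/3}) E[X] diverges (above the triangle threshold p ~ 1/n).


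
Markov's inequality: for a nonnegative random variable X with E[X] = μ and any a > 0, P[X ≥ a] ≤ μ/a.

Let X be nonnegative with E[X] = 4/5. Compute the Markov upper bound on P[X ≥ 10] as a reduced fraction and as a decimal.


μ = E[X] = 4/5, a = 10.
Markov: P[X ≥ 10] ≤ μ/a = (4/5)/10 = 2/25.
Numerically: ≈ 0.080000.
(Since a = 10 > μ = 0.800000, the bound 2/25 is < 1 and informative.)

P[X ≥ 10] ≤ 2/25 ≈ 0.080000.


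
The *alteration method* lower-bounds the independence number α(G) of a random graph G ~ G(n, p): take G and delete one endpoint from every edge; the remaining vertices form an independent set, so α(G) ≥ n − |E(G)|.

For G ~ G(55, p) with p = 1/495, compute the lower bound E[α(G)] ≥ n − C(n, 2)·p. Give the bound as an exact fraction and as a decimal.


E[|E(G)|] = C(55, 2)·p = 1485 · (1/495) = 3.
E[α(G)] ≥ n − E[|E(G)|] = 55 − 3 = 52.
Numerically: ≈ 52.0000.
(This is only a lower bound; the true E[α(G)] may be larger.)

E[α(G)] ≥ 52 ≈ 52.0000.


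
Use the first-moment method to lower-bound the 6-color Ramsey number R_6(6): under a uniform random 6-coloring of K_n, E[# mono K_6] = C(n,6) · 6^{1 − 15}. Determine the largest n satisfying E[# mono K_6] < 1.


We need C(n, 6) · 6^{1 − 15} < 1, i.e. C(n, 6) < 6^{15 − 1} = 78364164096.
Check values of n near the boundary:
  n = 195: C(195, 6) = 70656049360; 70656049360 < 78364164096? YES
  n = 196: C(196, 6) = 72887293024; 72887293024 < 78364164096? YES
  n = 197: C(197, 6) = 75176946208; 75176946208 < 78364164096? YES
  n = 198: C(198, 6) = 77526225777; 77526225777 < 78364164096? YES
  n = 199: C(199, 6) = 79936367511; 79936367511 < 78364164096? NO
The largest n with C(n, 6) < 78364164096 is n = 198 (where E[X] = 25842075259/26121388032 ≈ 0.9893). Hence R_6(6) > 198, i.e. R_6(6) ≥ 199.

Largest n = 198; hence R_6(6) > 198.


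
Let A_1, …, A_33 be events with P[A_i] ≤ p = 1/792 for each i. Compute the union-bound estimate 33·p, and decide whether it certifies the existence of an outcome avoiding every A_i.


Union bound: P[∪_{i=1}^{33} A_i] ≤ Σ_i P[A_i] ≤ 33·p = 33·(1/792) = 1/24.
Numerically: 1/24 ≈ 0.041667.
Is 1/24 < 1? YES.
Since P[∪ A_i] ≤ 1/24 < 1, the complement has P[∩ A_i^c] ≥ 1 − 1/24 = 23/24 > 0, so some outcome avoids every A_i.

33·p = 1/24 ≈ 0.041667; existence CERTIFIED by the union bound.


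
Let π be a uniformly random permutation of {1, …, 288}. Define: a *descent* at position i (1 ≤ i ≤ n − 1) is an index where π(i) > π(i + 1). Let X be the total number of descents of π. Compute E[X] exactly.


Write X = Σ X_I over i = 1, …, 287, with X_I the indicator of one descent.
There are 287 indicators.
For each fixed i, the pair (π(i), π(i+1)) is a uniformly random ordered pair of distinct values from {1, …, 288}; by symmetry P[π(i) > π(i+1)] = 1/2.
By linearity: E[X] = 287 · (1/2) = (288 − 1) · (1/2) = 287/2 ≈ 143.500000.

E[X] = 287/2 = 143.500000.
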